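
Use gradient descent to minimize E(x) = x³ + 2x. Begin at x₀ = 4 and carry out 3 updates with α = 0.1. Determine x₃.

E′(x) = 3x² + 2
x₁ = 4 − 0.1·50 = -1
x₂ = -1 − 0.1·5 = -1.5
x₃ = -1.5 − 0.1·8.75 = -2.375

-2.375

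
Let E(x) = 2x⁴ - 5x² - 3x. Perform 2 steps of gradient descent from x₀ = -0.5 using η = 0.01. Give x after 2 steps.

E′(x) = 8x³ - 10x - 3
x₁ = -0.5 − 0.01·1 = -0.51
x₂ = -0.51 − 0.01·1.038792 = -0.52038792

-0.52038792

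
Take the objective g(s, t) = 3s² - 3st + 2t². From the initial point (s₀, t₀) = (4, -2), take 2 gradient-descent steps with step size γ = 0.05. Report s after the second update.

1.6

∇g = (6s - 3t, -3s + 4t)
(s₁, t₁) = (4, -2) − 0.05·(30, -20) = (2.5, -1)
(s₂, t₂) = (2.5, -1) − 0.05·(18, -11.5) = (1.6, -0.425)
s = 1.6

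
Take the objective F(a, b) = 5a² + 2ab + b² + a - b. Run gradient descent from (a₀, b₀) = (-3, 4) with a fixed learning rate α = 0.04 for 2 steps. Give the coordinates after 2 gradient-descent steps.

(-1.6528, 3.856)

∇F = (10a + 2b + 1, 2a + 2b - 1)
(a₁, b₁) = (-3, 4) − 0.04·(-21, 1) = (-2.16, 3.96)
(a₂, b₂) = (-2.16, 3.96) − 0.04·(-12.68, 2.6) = (-1.6528, 3.856)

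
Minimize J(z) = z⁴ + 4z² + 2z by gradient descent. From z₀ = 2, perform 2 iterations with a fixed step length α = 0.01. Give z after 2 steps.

J′(z) = 4z³ + 8z + 2
z₁ = 2 − 0.01·50 = 1.5
z₂ = 1.5 − 0.01·27.5 = 1.225

1.225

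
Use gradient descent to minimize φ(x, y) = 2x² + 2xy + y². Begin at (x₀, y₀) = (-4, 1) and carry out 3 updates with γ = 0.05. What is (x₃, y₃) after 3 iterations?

(-2.366, 1.627)

∇φ = (4x + 2y, 2x + 2y)
Step 1: at (-4, 1), ∇φ = (-14, -6) → (-4, 1) − 0.05·(-14, -6) = (-3.3, 1.3)
Step 2: at (-3.3, 1.3), ∇φ = (-10.6, -4) → (-3.3, 1.3) − 0.05·(-10.6, -4) = (-2.77, 1.5)
Step 3: at (-2.77, 1.5), ∇φ = (-8.08, -2.54) → (-2.77, 1.5) − 0.05·(-8.08, -2.54) = (-2.366, 1.627)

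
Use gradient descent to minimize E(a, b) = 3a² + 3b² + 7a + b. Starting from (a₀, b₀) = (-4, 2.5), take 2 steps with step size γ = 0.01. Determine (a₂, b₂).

(-3.6702, 2.1896)

∇E = (6a + 7, 6b + 1)
Step 1: at (-4, 2.5), ∇E = (-17, 16) → (-4, 2.5) − 0.01·(-17, 16) = (-3.83, 2.34)
Step 2: at (-3.83, 2.34), ∇E = (-15.98, 15.04) → (-3.83, 2.34) − 0.01·(-15.98, 15.04) = (-3.6702, 2.1896)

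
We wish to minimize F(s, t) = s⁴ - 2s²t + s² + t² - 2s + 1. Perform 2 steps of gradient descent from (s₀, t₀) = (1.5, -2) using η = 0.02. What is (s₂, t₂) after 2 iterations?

(0.75617816, -1.719164)

∇F = (4s³ - 4st + 2s - 2, -2s² + 2t)
(s₁, t₁) = (1.5, -2) − 0.02·(26.5, -8.5) = (0.97, -1.83)
(s₂, t₂) = (0.97, -1.83) − 0.02·(10.691092, -5.5418) = (0.75617816, -1.719164)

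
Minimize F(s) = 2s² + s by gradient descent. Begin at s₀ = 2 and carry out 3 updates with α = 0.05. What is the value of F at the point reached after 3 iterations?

2.529208

F′(s) = 4s + 1
Step 1: F′(2) = 9; s₁ = 2 − 0.05·9 = 1.55
Step 2: F′(1.55) = 7.2; s₂ = 1.55 − 0.05·7.2 = 1.19
Step 3: F′(1.19) = 5.76; s₃ = 1.19 − 0.05·5.76 = 0.902
F(0.902) = 2.529208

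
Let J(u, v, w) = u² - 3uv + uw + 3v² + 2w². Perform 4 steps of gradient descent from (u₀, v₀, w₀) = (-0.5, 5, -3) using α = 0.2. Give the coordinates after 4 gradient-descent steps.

(1.6472, 1.2992, -0.5376)

∇J = (2u - 3v + w, -3u + 6v, u + 4w)
Step 1: at (-0.5, 5, -3), ∇J = (-19, 31.5, -12.5) → (-0.5, 5, -3) − 0.2·(-19, 31.5, -12.5) = (3.3, -1.3, -0.5)
Step 2: at (3.3, -1.3, -0.5), ∇J = (10, -17.7, 1.3) → (3.3, -1.3, -0.5) − 0.2·(10, -17.7, 1.3) = (1.3, 2.24, -0.76)
Step 3: at (1.3, 2.24, -0.76), ∇J = (-4.88, 9.54, -1.74) → (1.3, 2.24, -0.76) − 0.2·(-4.88, 9.54, -1.74) = (2.276, 0.332, -0.412)
Step 4: at (2.276, 0.332, -0.412), ∇J = (3.144, -4.836, 0.628) → (2.276, 0.332, -0.412) − 0.2·(3.144, -4.836, 0.628) = (1.6472, 1.2992, -0.5376)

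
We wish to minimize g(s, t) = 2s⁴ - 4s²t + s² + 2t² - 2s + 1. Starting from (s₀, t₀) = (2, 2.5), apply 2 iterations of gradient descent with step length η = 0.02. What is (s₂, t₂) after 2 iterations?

∇g = (8s³ - 8st + 2s - 2, -4s² + 4t)
Step 1: at (2, 2.5), ∇g = (26, -6) → (2, 2.5) − 0.02·(26, -6) = (1.48, 2.62)
Step 2: at (1.48, 2.62), ∇g = (-4.126464, 1.7184) → (1.48, 2.62) − 0.02·(-4.126464, 1.7184) = (1.56252928, 2.585632)

(1.56252928, 2.585632)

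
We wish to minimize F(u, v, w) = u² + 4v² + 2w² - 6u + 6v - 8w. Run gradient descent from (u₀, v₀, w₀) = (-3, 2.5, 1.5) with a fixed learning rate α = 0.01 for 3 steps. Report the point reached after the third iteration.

(-2.647152, 1.780736, 1.557632)

∇F = (2u - 6, 8v + 6, 4w - 8)
Step 1: at (-3, 2.5, 1.5), ∇F = (-12, 26, -2) → (-3, 2.5, 1.5) − 0.01·(-12, 26, -2) = (-2.88, 2.24, 1.52)
Step 2: at (-2.88, 2.24, 1.52), ∇F = (-11.76, 23.92, -1.92) → (-2.88, 2.24, 1.52) − 0.01·(-11.76, 23.92, -1.92) = (-2.7624, 2.0008, 1.5392)
Step 3: at (-2.7624, 2.0008, 1.5392), ∇F = (-11.5248, 22.0064, -1.8432) → (-2.7624, 2.0008, 1.5392) − 0.01·(-11.5248, 22.0064, -1.8432) = (-2.647152, 1.780736, 1.557632)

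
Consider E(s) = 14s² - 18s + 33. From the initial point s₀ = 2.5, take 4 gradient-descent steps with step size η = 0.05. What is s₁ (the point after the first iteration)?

E′(s) = 28s - 18
s₁ = 2.5 − 0.05·52 = -0.1

-0.1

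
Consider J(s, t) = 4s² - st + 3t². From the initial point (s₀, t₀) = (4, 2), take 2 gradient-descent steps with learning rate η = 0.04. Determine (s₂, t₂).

∇J = (8s - t, -s + 6t)
Step 1: at (4, 2), ∇J = (30, 8) → (4, 2) − 0.04·(30, 8) = (2.8, 1.68)
Step 2: at (2.8, 1.68), ∇J = (20.72, 7.28) → (2.8, 1.68) − 0.04·(20.72, 7.28) = (1.9712, 1.3888)

(1.9712, 1.3888)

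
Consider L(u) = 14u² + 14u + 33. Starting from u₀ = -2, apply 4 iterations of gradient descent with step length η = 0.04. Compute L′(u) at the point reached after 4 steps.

L′(u) = 28u + 14
Step 1: L′(-2) = -42; u₁ = -2 − 0.04·(-42) = -0.32
Step 2: L′(-0.32) = 5.04; u₂ = -0.32 − 0.04·5.04 = -0.5216
Step 3: L′(-0.5216) = -0.6048; u₃ = -0.5216 − 0.04·(-0.6048) = -0.497408
Step 4: L′(-0.497408) = 0.072576; u₄ = -0.497408 − 0.04·0.072576 = -0.50031104
L′(u) at (-0.50031104) = -0.00870912

-0.00870912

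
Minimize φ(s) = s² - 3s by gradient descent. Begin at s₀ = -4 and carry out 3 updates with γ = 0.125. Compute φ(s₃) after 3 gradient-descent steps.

φ′(s) = 2s - 3
s₁ = -4 − 0.125·(-11) = -2.625
s₂ = -2.625 − 0.125·(-8.25) = -1.59375
s₃ = -1.59375 − 0.125·(-6.1875) = -0.8203125
φ(-0.8203125) = 3.13385009765625

3.13385009765625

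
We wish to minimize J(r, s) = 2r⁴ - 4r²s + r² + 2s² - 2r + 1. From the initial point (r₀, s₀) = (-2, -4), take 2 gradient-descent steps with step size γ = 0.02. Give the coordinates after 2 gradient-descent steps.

∇J = (8r³ - 8rs + 2r - 2, -4r² + 4s)
Step 1: at (-2, -4), ∇J = (-134, -32) → (-2, -4) − 0.02·(-134, -32) = (0.68, -3.36)
Step 2: at (0.68, -3.36), ∇J = (20.153856, -15.2896) → (0.68, -3.36) − 0.02·(20.153856, -15.2896) = (0.27692288, -3.054208)

(0.27692288, -3.054208)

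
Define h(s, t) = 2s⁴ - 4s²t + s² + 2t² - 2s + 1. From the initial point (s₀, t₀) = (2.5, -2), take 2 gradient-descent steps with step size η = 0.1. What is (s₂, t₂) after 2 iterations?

∇h = (8s³ - 8st + 2s - 2, -4s² + 4t)
(s₁, t₁) = (2.5, -2) − 0.1·(168, -33) = (-14.3, 1.3)
(s₂, t₂) = (-14.3, 1.3) − 0.1·(-23275.536, -812.76) = (2313.2536, 82.576)

(2313.2536, 82.576)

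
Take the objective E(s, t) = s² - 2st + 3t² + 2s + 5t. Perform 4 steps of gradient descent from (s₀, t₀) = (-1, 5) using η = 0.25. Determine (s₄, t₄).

(-2.3125, -0.0625)

∇E = (2s - 2t + 2, -2s + 6t + 5)
Step 1: at (-1, 5), ∇E = (-10, 37) → (-1, 5) − 0.25·(-10, 37) = (1.5, -4.25)
Step 2: at (1.5, -4.25), ∇E = (13.5, -23.5) → (1.5, -4.25) − 0.25·(13.5, -23.5) = (-1.875, 1.625)
Step 3: at (-1.875, 1.625), ∇E = (-5, 18.5) → (-1.875, 1.625) − 0.25·(-5, 18.5) = (-0.625, -3)
Step 4: at (-0.625, -3), ∇E = (6.75, -11.75) → (-0.625, -3) − 0.25·(6.75, -11.75) = (-2.3125, -0.0625)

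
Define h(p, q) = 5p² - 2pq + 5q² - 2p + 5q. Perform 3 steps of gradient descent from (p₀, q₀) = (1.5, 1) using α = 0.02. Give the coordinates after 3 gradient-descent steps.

(0.937888, 0.391136)

∇h = (10p - 2q - 2, -2p + 10q + 5)
(p₁, q₁) = (1.5, 1) − 0.02·(11, 12) = (1.28, 0.76)
(p₂, q₂) = (1.28, 0.76) − 0.02·(9.28, 10.04) = (1.0944, 0.5592)
(p₃, q₃) = (1.0944, 0.5592) − 0.02·(7.8256, 8.4032) = (0.937888, 0.391136)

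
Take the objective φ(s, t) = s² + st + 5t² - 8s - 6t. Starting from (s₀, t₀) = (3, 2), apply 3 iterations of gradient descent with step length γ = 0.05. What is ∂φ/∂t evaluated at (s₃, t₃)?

2.20575

∇φ = (2s + t - 8, s + 10t - 6)
(s₁, t₁) = (3, 2) − 0.05·(0, 17) = (3, 1.15)
(s₂, t₂) = (3, 1.15) − 0.05·(-0.85, 8.5) = (3.0425, 0.725)
(s₃, t₃) = (3.0425, 0.725) − 0.05·(-1.19, 4.2925) = (3.102, 0.510375)
∂φ/∂t at (3.102, 0.510375) = 2.20575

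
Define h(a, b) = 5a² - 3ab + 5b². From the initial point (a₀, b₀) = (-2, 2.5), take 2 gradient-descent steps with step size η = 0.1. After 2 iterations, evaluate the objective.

0.536625

∇h = (10a - 3b, -3a + 10b)
Step 1: at (-2, 2.5), ∇h = (-27.5, 31) → (-2, 2.5) − 0.1·(-27.5, 31) = (0.75, -0.6)
Step 2: at (0.75, -0.6), ∇h = (9.3, -8.25) → (0.75, -0.6) − 0.1·(9.3, -8.25) = (-0.18, 0.225)
h(-0.18, 0.225) = 0.536625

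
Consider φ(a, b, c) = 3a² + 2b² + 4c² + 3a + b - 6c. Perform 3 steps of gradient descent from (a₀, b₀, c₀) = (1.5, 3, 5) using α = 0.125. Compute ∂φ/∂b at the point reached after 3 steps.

∇φ = (6a + 3, 4b + 1, 8c - 6)
Step 1: at (1.5, 3, 5), ∇φ = (12, 13, 34) → (1.5, 3, 5) − 0.125·(12, 13, 34) = (0, 1.375, 0.75)
Step 2: at (0, 1.375, 0.75), ∇φ = (3, 6.5, 0) → (0, 1.375, 0.75) − 0.125·(3, 6.5, 0) = (-0.375, 0.5625, 0.75)
Step 3: at (-0.375, 0.5625, 0.75), ∇φ = (0.75, 3.25, 0) → (-0.375, 0.5625, 0.75) − 0.125·(0.75, 3.25, 0) = (-0.46875, 0.15625, 0.75)
∂φ/∂b at (-0.46875, 0.15625, 0.75) = 1.625

1.625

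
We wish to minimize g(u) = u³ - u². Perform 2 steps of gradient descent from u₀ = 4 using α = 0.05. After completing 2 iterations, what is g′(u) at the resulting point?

g′(u) = 3u² - 2u
u₁ = 4 − 0.05·40 = 2
u₂ = 2 − 0.05·8 = 1.6
g′(u) at (1.6) = 4.48

4.48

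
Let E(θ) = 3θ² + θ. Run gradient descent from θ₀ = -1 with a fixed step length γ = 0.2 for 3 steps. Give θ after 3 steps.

-0.16

E′(θ) = 6θ + 1
θ₁ = -1 − 0.2·(-5) = 0
θ₂ = 0 − 0.2·1 = -0.2
θ₃ = -0.2 − 0.2·(-0.2) = -0.16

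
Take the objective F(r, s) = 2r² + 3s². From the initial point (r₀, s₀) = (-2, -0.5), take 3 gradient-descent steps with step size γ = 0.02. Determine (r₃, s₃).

∇F = (4r, 6s)
(r₁, s₁) = (-2, -0.5) − 0.02·(-8, -3) = (-1.84, -0.44)
(r₂, s₂) = (-1.84, -0.44) − 0.02·(-7.36, -2.64) = (-1.6928, -0.3872)
(r₃, s₃) = (-1.6928, -0.3872) − 0.02·(-6.7712, -2.3232) = (-1.557376, -0.340736)

(-1.557376, -0.340736)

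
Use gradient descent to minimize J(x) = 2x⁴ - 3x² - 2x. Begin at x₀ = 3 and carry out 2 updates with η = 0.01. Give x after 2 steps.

1.03241088

J′(x) = 8x³ - 6x - 2
Step 1: J′(3) = 196; x₁ = 3 − 0.01·196 = 1.04
Step 2: J′(1.04) = 0.758912; x₂ = 1.04 − 0.01·0.758912 = 1.03241088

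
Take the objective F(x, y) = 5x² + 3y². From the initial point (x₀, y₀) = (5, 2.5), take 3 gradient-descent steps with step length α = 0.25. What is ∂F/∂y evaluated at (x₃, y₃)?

-1.875

∇F = (10x, 6y)
(x₁, y₁) = (5, 2.5) − 0.25·(50, 15) = (-7.5, -1.25)
(x₂, y₂) = (-7.5, -1.25) − 0.25·(-75, -7.5) = (11.25, 0.625)
(x₃, y₃) = (11.25, 0.625) − 0.25·(112.5, 3.75) = (-16.875, -0.3125)
∂F/∂y at (-16.875, -0.3125) = -1.875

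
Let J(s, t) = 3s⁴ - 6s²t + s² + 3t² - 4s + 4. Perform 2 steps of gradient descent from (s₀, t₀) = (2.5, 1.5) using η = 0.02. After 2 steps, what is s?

∇J = (12s³ - 12st + 2s - 4, -6s² + 6t)
Step 1: at (2.5, 1.5), ∇J = (143.5, -28.5) → (2.5, 1.5) − 0.02·(143.5, -28.5) = (-0.37, 2.07)
Step 2: at (-0.37, 2.07), ∇J = (3.842964, 11.5986) → (-0.37, 2.07) − 0.02·(3.842964, 11.5986) = (-0.44685928, 1.838028)
s = -0.44685928

-0.44685928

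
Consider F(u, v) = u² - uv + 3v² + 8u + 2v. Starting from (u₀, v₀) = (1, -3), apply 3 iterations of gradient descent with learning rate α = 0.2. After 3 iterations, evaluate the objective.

∇F = (2u - v + 8, -u + 6v + 2)
(u₁, v₁) = (1, -3) − 0.2·(13, -17) = (-1.6, 0.4)
(u₂, v₂) = (-1.6, 0.4) − 0.2·(4.4, 6) = (-2.48, -0.8)
(u₃, v₃) = (-2.48, -0.8) − 0.2·(3.84, -0.32) = (-3.248, -0.736)
F(-3.248, -0.736) = -17.671936

-17.671936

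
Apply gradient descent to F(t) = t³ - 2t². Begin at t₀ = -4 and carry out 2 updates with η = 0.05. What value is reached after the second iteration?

F′(t) = 3t² - 4t
Step 1: F′(-4) = 64; t₁ = -4 − 0.05·64 = -7.2
Step 2: F′(-7.2) = 184.32; t₂ = -7.2 − 0.05·184.32 = -16.416

-16.416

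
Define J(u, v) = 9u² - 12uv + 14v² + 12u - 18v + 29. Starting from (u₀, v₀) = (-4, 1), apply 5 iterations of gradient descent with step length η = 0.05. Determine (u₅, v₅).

(0.03986, -0.21604)

∇J = (18u - 12v + 12, -12u + 28v - 18)
(u₁, v₁) = (-4, 1) − 0.05·(-72, 58) = (-0.4, -1.9)
(u₂, v₂) = (-0.4, -1.9) − 0.05·(27.6, -66.4) = (-1.78, 1.42)
(u₃, v₃) = (-1.78, 1.42) − 0.05·(-37.08, 43.12) = (0.074, -0.736)
(u₄, v₄) = (0.074, -0.736) − 0.05·(22.164, -39.496) = (-1.0342, 1.2388)
(u₅, v₅) = (-1.0342, 1.2388) − 0.05·(-21.4812, 29.0968) = (0.03986, -0.21604)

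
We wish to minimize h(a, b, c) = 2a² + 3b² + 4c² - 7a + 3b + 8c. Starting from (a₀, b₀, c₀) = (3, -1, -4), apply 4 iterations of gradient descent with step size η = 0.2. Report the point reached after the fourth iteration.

(1.752, -0.5008, -1.3888)

∇h = (4a - 7, 6b + 3, 8c + 8)
(a₁, b₁, c₁) = (3, -1, -4) − 0.2·(5, -3, -24) = (2, -0.4, 0.8)
(a₂, b₂, c₂) = (2, -0.4, 0.8) − 0.2·(1, 0.6, 14.4) = (1.8, -0.52, -2.08)
(a₃, b₃, c₃) = (1.8, -0.52, -2.08) − 0.2·(0.2, -0.12, -8.64) = (1.76, -0.496, -0.352)
(a₄, b₄, c₄) = (1.76, -0.496, -0.352) − 0.2·(0.04, 0.024, 5.184) = (1.752, -0.5008, -1.3888)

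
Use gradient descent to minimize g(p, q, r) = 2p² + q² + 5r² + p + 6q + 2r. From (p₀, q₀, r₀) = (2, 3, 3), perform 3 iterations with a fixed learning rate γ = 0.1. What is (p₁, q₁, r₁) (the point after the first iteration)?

(1.1, 1.8, -0.2)

∇g = (4p + 1, 2q + 6, 10r + 2)
(p₁, q₁, r₁) = (2, 3, 3) − 0.1·(9, 12, 32) = (1.1, 1.8, -0.2)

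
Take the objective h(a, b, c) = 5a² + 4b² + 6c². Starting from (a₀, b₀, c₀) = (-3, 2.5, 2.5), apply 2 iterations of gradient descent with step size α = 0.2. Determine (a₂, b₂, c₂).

∇h = (10a, 8b, 12c)
Step 1: at (-3, 2.5, 2.5), ∇h = (-30, 20, 30) → (-3, 2.5, 2.5) − 0.2·(-30, 20, 30) = (3, -1.5, -3.5)
Step 2: at (3, -1.5, -3.5), ∇h = (30, -12, -42) → (3, -1.5, -3.5) − 0.2·(30, -12, -42) = (-3, 0.9, 4.9)

(-3, 0.9, 4.9)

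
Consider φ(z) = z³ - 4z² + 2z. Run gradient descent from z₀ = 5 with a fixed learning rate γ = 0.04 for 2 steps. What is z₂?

φ′(z) = 3z² - 8z + 2
Step 1: φ′(5) = 37; z₁ = 5 − 0.04·37 = 3.52
Step 2: φ′(3.52) = 11.0112; z₂ = 3.52 − 0.04·11.0112 = 3.079552

3.079552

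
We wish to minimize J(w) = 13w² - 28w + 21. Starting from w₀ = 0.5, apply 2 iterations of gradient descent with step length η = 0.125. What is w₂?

-1.84375

J′(w) = 26w - 28
Step 1: J′(0.5) = -15; w₁ = 0.5 − 0.125·(-15) = 2.375
Step 2: J′(2.375) = 33.75; w₂ = 2.375 − 0.125·33.75 = -1.84375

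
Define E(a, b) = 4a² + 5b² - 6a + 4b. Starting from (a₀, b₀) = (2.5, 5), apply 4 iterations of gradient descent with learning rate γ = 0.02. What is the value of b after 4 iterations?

1.81184

∇E = (8a - 6, 10b + 4)
(a₁, b₁) = (2.5, 5) − 0.02·(14, 54) = (2.22, 3.92)
(a₂, b₂) = (2.22, 3.92) − 0.02·(11.76, 43.2) = (1.9848, 3.056)
(a₃, b₃) = (1.9848, 3.056) − 0.02·(9.8784, 34.56) = (1.787232, 2.3648)
(a₄, b₄) = (1.787232, 2.3648) − 0.02·(8.297856, 27.648) = (1.62127488, 1.81184)
b = 1.81184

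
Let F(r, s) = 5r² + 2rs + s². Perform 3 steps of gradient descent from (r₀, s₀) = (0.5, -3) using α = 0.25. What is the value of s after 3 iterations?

∇F = (10r + 2s, 2r + 2s)
(r₁, s₁) = (0.5, -3) − 0.25·(-1, -5) = (0.75, -1.75)
(r₂, s₂) = (0.75, -1.75) − 0.25·(4, -2) = (-0.25, -1.25)
(r₃, s₃) = (-0.25, -1.25) − 0.25·(-5, -3) = (1, -0.5)
s = -0.5

-0.5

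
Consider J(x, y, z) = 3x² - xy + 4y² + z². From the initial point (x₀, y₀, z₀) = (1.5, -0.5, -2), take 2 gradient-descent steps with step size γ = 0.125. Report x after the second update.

∇J = (6x - y, -x + 8y, 2z)
Step 1: at (1.5, -0.5, -2), ∇J = (9.5, -5.5, -4) → (1.5, -0.5, -2) − 0.125·(9.5, -5.5, -4) = (0.3125, 0.1875, -1.5)
Step 2: at (0.3125, 0.1875, -1.5), ∇J = (1.6875, 1.1875, -3) → (0.3125, 0.1875, -1.5) − 0.125·(1.6875, 1.1875, -3) = (0.1015625, 0.0390625, -1.125)
x = 0.1015625

0.1015625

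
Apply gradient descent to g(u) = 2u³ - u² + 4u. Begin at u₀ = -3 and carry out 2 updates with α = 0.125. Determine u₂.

g′(u) = 6u² - 2u + 4
u₁ = -3 − 0.125·64 = -11
u₂ = -11 − 0.125·752 = -105

-105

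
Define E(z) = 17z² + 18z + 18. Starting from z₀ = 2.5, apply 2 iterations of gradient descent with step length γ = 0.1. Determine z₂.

16.92

E′(z) = 34z + 18
Step 1: E′(2.5) = 103; z₁ = 2.5 − 0.1·103 = -7.8
Step 2: E′(-7.8) = -247.2; z₂ = -7.8 − 0.1·(-247.2) = 16.92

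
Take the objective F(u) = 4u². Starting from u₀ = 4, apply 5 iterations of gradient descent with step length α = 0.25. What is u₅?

F′(u) = 8u
Step 1: F′(4) = 32; u₁ = 4 − 0.25·32 = -4
Step 2: F′(-4) = -32; u₂ = -4 − 0.25·(-32) = 4
Step 3: F′(4) = 32; u₃ = 4 − 0.25·32 = -4
Step 4: F′(-4) = -32; u₄ = -4 − 0.25·(-32) = 4
Step 5: F′(4) = 32; u₅ = 4 − 0.25·32 = -4

-4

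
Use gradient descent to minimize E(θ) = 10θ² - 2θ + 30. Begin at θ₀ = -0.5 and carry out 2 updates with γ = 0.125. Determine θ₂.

-1.25

E′(θ) = 20θ - 2
θ₁ = -0.5 − 0.125·(-12) = 1
θ₂ = 1 − 0.125·18 = -1.25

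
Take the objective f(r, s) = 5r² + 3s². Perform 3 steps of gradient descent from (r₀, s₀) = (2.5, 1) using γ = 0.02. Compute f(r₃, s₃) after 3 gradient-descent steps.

9.585212260352

∇f = (10r, 6s)
Step 1: at (2.5, 1), ∇f = (25, 6) → (2.5, 1) − 0.02·(25, 6) = (2, 0.88)
Step 2: at (2, 0.88), ∇f = (20, 5.28) → (2, 0.88) − 0.02·(20, 5.28) = (1.6, 0.7744)
Step 3: at (1.6, 0.7744), ∇f = (16, 4.6464) → (1.6, 0.7744) − 0.02·(16, 4.6464) = (1.28, 0.681472)
f(1.28, 0.681472) = 9.585212260352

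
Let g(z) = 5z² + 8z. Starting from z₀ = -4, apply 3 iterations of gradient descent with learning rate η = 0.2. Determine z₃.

g′(z) = 10z + 8
Step 1: g′(-4) = -32; z₁ = -4 − 0.2·(-32) = 2.4
Step 2: g′(2.4) = 32; z₂ = 2.4 − 0.2·32 = -4
Step 3: g′(-4) = -32; z₃ = -4 − 0.2·(-32) = 2.4

2.4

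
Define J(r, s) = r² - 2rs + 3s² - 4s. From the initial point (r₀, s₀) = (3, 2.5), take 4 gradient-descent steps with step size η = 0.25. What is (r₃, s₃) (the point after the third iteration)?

(1.875, 1.125)

∇J = (2r - 2s, -2r + 6s - 4)
Step 1: at (3, 2.5), ∇J = (1, 5) → (3, 2.5) − 0.25·(1, 5) = (2.75, 1.25)
Step 2: at (2.75, 1.25), ∇J = (3, -2) → (2.75, 1.25) − 0.25·(3, -2) = (2, 1.75)
Step 3: at (2, 1.75), ∇J = (0.5, 2.5) → (2, 1.75) − 0.25·(0.5, 2.5) = (1.875, 1.125)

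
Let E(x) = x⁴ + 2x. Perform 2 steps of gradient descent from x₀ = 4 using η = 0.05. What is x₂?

131.9938

E′(x) = 4x³ + 2
Step 1: E′(4) = 258; x₁ = 4 − 0.05·258 = -8.9
Step 2: E′(-8.9) = -2817.876; x₂ = -8.9 − 0.05·(-2817.876) = 131.9938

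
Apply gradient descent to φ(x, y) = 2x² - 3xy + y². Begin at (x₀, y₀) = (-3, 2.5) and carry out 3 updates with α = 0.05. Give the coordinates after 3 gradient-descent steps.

(-0.8825625, 0.982125)

∇φ = (4x - 3y, -3x + 2y)
Step 1: at (-3, 2.5), ∇φ = (-19.5, 14) → (-3, 2.5) − 0.05·(-19.5, 14) = (-2.025, 1.8)
Step 2: at (-2.025, 1.8), ∇φ = (-13.5, 9.675) → (-2.025, 1.8) − 0.05·(-13.5, 9.675) = (-1.35, 1.31625)
Step 3: at (-1.35, 1.31625), ∇φ = (-9.34875, 6.6825) → (-1.35, 1.31625) − 0.05·(-9.34875, 6.6825) = (-0.8825625, 0.982125)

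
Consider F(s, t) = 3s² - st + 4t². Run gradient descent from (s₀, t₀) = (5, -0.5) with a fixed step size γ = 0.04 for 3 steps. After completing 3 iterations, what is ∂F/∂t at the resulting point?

∇F = (6s - t, -s + 8t)
(s₁, t₁) = (5, -0.5) − 0.04·(30.5, -9) = (3.78, -0.14)
(s₂, t₂) = (3.78, -0.14) − 0.04·(22.82, -4.9) = (2.8672, 0.056)
(s₃, t₃) = (2.8672, 0.056) − 0.04·(17.1472, -2.4192) = (2.181312, 0.152768)
∂F/∂t at (2.181312, 0.152768) = -0.959168

-0.959168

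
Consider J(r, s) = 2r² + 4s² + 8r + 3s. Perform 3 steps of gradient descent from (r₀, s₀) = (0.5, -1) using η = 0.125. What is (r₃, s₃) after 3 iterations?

(-1.6875, -0.375)

∇J = (4r + 8, 8s + 3)
Step 1: at (0.5, -1), ∇J = (10, -5) → (0.5, -1) − 0.125·(10, -5) = (-0.75, -0.375)
Step 2: at (-0.75, -0.375), ∇J = (5, 0) → (-0.75, -0.375) − 0.125·(5, 0) = (-1.375, -0.375)
Step 3: at (-1.375, -0.375), ∇J = (2.5, 0) → (-1.375, -0.375) − 0.125·(2.5, 0) = (-1.6875, -0.375)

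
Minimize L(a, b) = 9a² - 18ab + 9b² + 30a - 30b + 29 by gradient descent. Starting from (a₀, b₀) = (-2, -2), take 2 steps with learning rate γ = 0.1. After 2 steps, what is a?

∇L = (18a - 18b + 30, -18a + 18b - 30)
(a₁, b₁) = (-2, -2) − 0.1·(30, -30) = (-5, 1)
(a₂, b₂) = (-5, 1) − 0.1·(-78, 78) = (2.8, -6.8)
a = 2.8

2.8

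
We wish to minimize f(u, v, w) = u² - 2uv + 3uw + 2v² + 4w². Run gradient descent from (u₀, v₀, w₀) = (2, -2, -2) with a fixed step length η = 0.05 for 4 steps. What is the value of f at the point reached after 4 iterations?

∇f = (2u - 2v + 3w, -2u + 4v, 3u + 8w)
Step 1: at (2, -2, -2), ∇f = (2, -12, -10) → (2, -2, -2) − 0.05·(2, -12, -10) = (1.9, -1.4, -1.5)
Step 2: at (1.9, -1.4, -1.5), ∇f = (2.1, -9.4, -6.3) → (1.9, -1.4, -1.5) − 0.05·(2.1, -9.4, -6.3) = (1.795, -0.93, -1.185)
Step 3: at (1.795, -0.93, -1.185), ∇f = (1.895, -7.31, -4.095) → (1.795, -0.93, -1.185) − 0.05·(1.895, -7.31, -4.095) = (1.70025, -0.5645, -0.98025)
Step 4: at (1.70025, -0.5645, -0.98025), ∇f = (1.58875, -5.6585, -2.74125) → (1.70025, -0.5645, -0.98025) − 0.05·(1.58875, -5.6585, -2.74125) = (1.6208125, -0.281575, -0.8431875)
f(1.6208125, -0.281575, -0.8431875) = 2.442276801875

2.442276801875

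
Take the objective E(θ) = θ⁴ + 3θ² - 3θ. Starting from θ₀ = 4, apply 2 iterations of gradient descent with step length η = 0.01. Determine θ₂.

1.11176532

E′(θ) = 4θ³ + 6θ - 3
Step 1: E′(4) = 277; θ₁ = 4 − 0.01·277 = 1.23
Step 2: E′(1.23) = 11.823468; θ₂ = 1.23 − 0.01·11.823468 = 1.11176532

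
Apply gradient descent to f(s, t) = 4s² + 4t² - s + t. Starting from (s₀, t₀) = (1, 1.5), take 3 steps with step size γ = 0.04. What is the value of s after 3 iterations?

∇f = (8s - 1, 8t + 1)
(s₁, t₁) = (1, 1.5) − 0.04·(7, 13) = (0.72, 0.98)
(s₂, t₂) = (0.72, 0.98) − 0.04·(4.76, 8.84) = (0.5296, 0.6264)
(s₃, t₃) = (0.5296, 0.6264) − 0.04·(3.2368, 6.0112) = (0.400128, 0.385952)
s = 0.400128

0.400128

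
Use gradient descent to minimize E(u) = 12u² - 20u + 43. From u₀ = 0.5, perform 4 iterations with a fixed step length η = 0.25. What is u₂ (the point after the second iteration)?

-7.5

E′(u) = 24u - 20
Step 1: E′(0.5) = -8; u₁ = 0.5 − 0.25·(-8) = 2.5
Step 2: E′(2.5) = 40; u₂ = 2.5 − 0.25·40 = -7.5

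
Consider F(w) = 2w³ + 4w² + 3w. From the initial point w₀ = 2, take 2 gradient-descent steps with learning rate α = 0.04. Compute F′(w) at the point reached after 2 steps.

F′(w) = 6w² + 8w + 3
Step 1: F′(2) = 43; w₁ = 2 − 0.04·43 = 0.28
Step 2: F′(0.28) = 5.7104; w₂ = 0.28 − 0.04·5.7104 = 0.051584
F′(w) at (0.051584) = 3.428637454336

3.428637454336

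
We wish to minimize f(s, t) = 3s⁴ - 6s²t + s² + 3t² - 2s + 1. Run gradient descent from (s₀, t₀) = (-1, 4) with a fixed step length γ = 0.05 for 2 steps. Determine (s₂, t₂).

∇f = (12s³ - 12st + 2s - 2, -6s² + 6t)
Step 1: at (-1, 4), ∇f = (32, 18) → (-1, 4) − 0.05·(32, 18) = (-2.6, 3.1)
Step 2: at (-2.6, 3.1), ∇f = (-121.392, -21.96) → (-2.6, 3.1) − 0.05·(-121.392, -21.96) = (3.4696, 4.198)

(3.4696, 4.198)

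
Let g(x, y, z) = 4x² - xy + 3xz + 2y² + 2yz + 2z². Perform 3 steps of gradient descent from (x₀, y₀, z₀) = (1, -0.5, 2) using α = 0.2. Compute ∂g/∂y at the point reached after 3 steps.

-0.548

∇g = (8x - y + 3z, -x + 4y + 2z, 3x + 2y + 4z)
(x₁, y₁, z₁) = (1, -0.5, 2) − 0.2·(14.5, 1, 10) = (-1.9, -0.7, 0)
(x₂, y₂, z₂) = (-1.9, -0.7, 0) − 0.2·(-14.5, -0.9, -7.1) = (1, -0.52, 1.42)
(x₃, y₃, z₃) = (1, -0.52, 1.42) − 0.2·(12.78, -0.24, 7.64) = (-1.556, -0.472, -0.108)
∂g/∂y at (-1.556, -0.472, -0.108) = -0.548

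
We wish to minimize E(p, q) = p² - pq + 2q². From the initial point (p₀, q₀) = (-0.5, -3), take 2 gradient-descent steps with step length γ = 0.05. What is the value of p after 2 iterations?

∇E = (2p - q, -p + 4q)
Step 1: at (-0.5, -3), ∇E = (2, -11.5) → (-0.5, -3) − 0.05·(2, -11.5) = (-0.6, -2.425)
Step 2: at (-0.6, -2.425), ∇E = (1.225, -9.1) → (-0.6, -2.425) − 0.05·(1.225, -9.1) = (-0.66125, -1.97)
p = -0.66125

-0.66125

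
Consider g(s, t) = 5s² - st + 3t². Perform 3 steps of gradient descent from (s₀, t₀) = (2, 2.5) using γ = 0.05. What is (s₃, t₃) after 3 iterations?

(0.3950625, 0.978625)

∇g = (10s - t, -s + 6t)
(s₁, t₁) = (2, 2.5) − 0.05·(17.5, 13) = (1.125, 1.85)
(s₂, t₂) = (1.125, 1.85) − 0.05·(9.4, 9.975) = (0.655, 1.35125)
(s₃, t₃) = (0.655, 1.35125) − 0.05·(5.19875, 7.4525) = (0.3950625, 0.978625)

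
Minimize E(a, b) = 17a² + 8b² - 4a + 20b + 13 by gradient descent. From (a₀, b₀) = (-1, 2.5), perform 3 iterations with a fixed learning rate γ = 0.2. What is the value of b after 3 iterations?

-41.18

∇E = (34a - 4, 16b + 20)
(a₁, b₁) = (-1, 2.5) − 0.2·(-38, 60) = (6.6, -9.5)
(a₂, b₂) = (6.6, -9.5) − 0.2·(220.4, -132) = (-37.48, 16.9)
(a₃, b₃) = (-37.48, 16.9) − 0.2·(-1278.32, 290.4) = (218.184, -41.18)
b = -41.18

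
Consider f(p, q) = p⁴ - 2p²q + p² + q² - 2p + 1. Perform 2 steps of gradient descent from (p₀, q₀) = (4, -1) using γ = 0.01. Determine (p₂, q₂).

(1.11075808, -0.617032)

∇f = (4p³ - 4pq + 2p - 2, -2p² + 2q)
Step 1: at (4, -1), ∇f = (278, -34) → (4, -1) − 0.01·(278, -34) = (1.22, -0.66)
Step 2: at (1.22, -0.66), ∇f = (10.924192, -4.2968) → (1.22, -0.66) − 0.01·(10.924192, -4.2968) = (1.11075808, -0.617032)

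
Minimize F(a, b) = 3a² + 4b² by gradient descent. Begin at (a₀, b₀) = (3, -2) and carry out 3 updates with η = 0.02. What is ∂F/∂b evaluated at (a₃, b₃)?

∇F = (6a, 8b)
(a₁, b₁) = (3, -2) − 0.02·(18, -16) = (2.64, -1.68)
(a₂, b₂) = (2.64, -1.68) − 0.02·(15.84, -13.44) = (2.3232, -1.4112)
(a₃, b₃) = (2.3232, -1.4112) − 0.02·(13.9392, -11.2896) = (2.044416, -1.185408)
∂F/∂b at (2.044416, -1.185408) = -9.483264

-9.483264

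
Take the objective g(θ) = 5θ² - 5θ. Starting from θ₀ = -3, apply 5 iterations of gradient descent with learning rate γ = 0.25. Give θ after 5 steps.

g′(θ) = 10θ - 5
θ₁ = -3 − 0.25·(-35) = 5.75
θ₂ = 5.75 − 0.25·52.5 = -7.375
θ₃ = -7.375 − 0.25·(-78.75) = 12.3125
θ₄ = 12.3125 − 0.25·118.125 = -17.21875
θ₅ = -17.21875 − 0.25·(-177.1875) = 27.078125

27.078125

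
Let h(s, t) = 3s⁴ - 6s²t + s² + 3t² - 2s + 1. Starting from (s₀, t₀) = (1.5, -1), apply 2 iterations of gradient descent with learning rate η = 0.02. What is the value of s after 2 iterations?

∇h = (12s³ - 12st + 2s - 2, -6s² + 6t)
Step 1: at (1.5, -1), ∇h = (59.5, -19.5) → (1.5, -1) − 0.02·(59.5, -19.5) = (0.31, -0.61)
Step 2: at (0.31, -0.61), ∇h = (1.246692, -4.2366) → (0.31, -0.61) − 0.02·(1.246692, -4.2366) = (0.28506616, -0.525268)
s = 0.28506616

0.28506616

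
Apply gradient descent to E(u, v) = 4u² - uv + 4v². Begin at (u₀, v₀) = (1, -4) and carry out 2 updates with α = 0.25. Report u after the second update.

3.0625

∇E = (8u - v, -u + 8v)
Step 1: at (1, -4), ∇E = (12, -33) → (1, -4) − 0.25·(12, -33) = (-2, 4.25)
Step 2: at (-2, 4.25), ∇E = (-20.25, 36) → (-2, 4.25) − 0.25·(-20.25, 36) = (3.0625, -4.75)
u = 3.0625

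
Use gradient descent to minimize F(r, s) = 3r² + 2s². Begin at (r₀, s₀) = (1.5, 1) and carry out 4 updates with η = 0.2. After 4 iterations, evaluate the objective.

0.0000224

∇F = (6r, 4s)
Step 1: at (1.5, 1), ∇F = (9, 4) → (1.5, 1) − 0.2·(9, 4) = (-0.3, 0.2)
Step 2: at (-0.3, 0.2), ∇F = (-1.8, 0.8) → (-0.3, 0.2) − 0.2·(-1.8, 0.8) = (0.06, 0.04)
Step 3: at (0.06, 0.04), ∇F = (0.36, 0.16) → (0.06, 0.04) − 0.2·(0.36, 0.16) = (-0.012, 0.008)
Step 4: at (-0.012, 0.008), ∇F = (-0.072, 0.032) → (-0.012, 0.008) − 0.2·(-0.072, 0.032) = (0.0024, 0.0016)
F(0.0024, 0.0016) = 0.0000224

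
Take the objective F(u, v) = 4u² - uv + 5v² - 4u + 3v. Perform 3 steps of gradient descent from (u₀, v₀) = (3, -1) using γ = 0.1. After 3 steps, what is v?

∇F = (8u - v - 4, -u + 10v + 3)
(u₁, v₁) = (3, -1) − 0.1·(21, -10) = (0.9, 0)
(u₂, v₂) = (0.9, 0) − 0.1·(3.2, 2.1) = (0.58, -0.21)
(u₃, v₃) = (0.58, -0.21) − 0.1·(0.85, 0.32) = (0.495, -0.242)
v = -0.242

-0.242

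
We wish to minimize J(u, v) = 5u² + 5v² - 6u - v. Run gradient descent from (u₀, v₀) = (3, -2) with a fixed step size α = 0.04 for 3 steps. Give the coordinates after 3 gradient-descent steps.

(1.1184, -0.3536)

∇J = (10u - 6, 10v - 1)
Step 1: at (3, -2), ∇J = (24, -21) → (3, -2) − 0.04·(24, -21) = (2.04, -1.16)
Step 2: at (2.04, -1.16), ∇J = (14.4, -12.6) → (2.04, -1.16) − 0.04·(14.4, -12.6) = (1.464, -0.656)
Step 3: at (1.464, -0.656), ∇J = (8.64, -7.56) → (1.464, -0.656) − 0.04·(8.64, -7.56) = (1.1184, -0.3536)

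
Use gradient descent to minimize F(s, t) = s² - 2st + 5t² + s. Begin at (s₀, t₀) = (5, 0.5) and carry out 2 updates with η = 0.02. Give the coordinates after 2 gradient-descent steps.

∇F = (2s - 2t + 1, -2s + 10t)
(s₁, t₁) = (5, 0.5) − 0.02·(10, -5) = (4.8, 0.6)
(s₂, t₂) = (4.8, 0.6) − 0.02·(9.4, -3.6) = (4.612, 0.672)

(4.612, 0.672)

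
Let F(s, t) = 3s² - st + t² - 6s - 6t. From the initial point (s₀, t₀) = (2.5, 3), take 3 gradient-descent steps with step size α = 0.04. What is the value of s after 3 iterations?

∇F = (6s - t - 6, -s + 2t - 6)
(s₁, t₁) = (2.5, 3) − 0.04·(6, -2.5) = (2.26, 3.1)
(s₂, t₂) = (2.26, 3.1) − 0.04·(4.46, -2.06) = (2.0816, 3.1824)
(s₃, t₃) = (2.0816, 3.1824) − 0.04·(3.3072, -1.7168) = (1.949312, 3.251072)
s = 1.949312

1.949312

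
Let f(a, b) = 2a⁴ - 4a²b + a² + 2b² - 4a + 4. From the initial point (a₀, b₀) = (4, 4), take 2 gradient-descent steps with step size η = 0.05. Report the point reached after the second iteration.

(1407.8216, 52.552)

∇f = (8a³ - 8ab + 2a - 4, -4a² + 4b)
Step 1: at (4, 4), ∇f = (388, -48) → (4, 4) − 0.05·(388, -48) = (-15.4, 6.4)
Step 2: at (-15.4, 6.4), ∇f = (-28464.432, -923.04) → (-15.4, 6.4) − 0.05·(-28464.432, -923.04) = (1407.8216, 52.552)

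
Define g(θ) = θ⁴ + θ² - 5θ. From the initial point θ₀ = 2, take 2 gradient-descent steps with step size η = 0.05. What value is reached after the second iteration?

g′(θ) = 4θ³ + 2θ - 5
θ₁ = 2 − 0.05·31 = 0.45
θ₂ = 0.45 − 0.05·(-3.7355) = 0.636775

0.636775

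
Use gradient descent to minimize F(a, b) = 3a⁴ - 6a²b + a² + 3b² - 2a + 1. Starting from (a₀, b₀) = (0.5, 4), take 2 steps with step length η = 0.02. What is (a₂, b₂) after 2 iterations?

∇F = (12a³ - 12ab + 2a - 2, -6a² + 6b)
Step 1: at (0.5, 4), ∇F = (-23.5, 22.5) → (0.5, 4) − 0.02·(-23.5, 22.5) = (0.97, 3.55)
Step 2: at (0.97, 3.55), ∇F = (-30.429924, 15.6546) → (0.97, 3.55) − 0.02·(-30.429924, 15.6546) = (1.57859848, 3.236908)

(1.57859848, 3.236908)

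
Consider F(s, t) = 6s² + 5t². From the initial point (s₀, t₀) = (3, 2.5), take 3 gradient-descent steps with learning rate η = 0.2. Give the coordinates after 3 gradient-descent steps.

∇F = (12s, 10t)
Step 1: at (3, 2.5), ∇F = (36, 25) → (3, 2.5) − 0.2·(36, 25) = (-4.2, -2.5)
Step 2: at (-4.2, -2.5), ∇F = (-50.4, -25) → (-4.2, -2.5) − 0.2·(-50.4, -25) = (5.88, 2.5)
Step 3: at (5.88, 2.5), ∇F = (70.56, 25) → (5.88, 2.5) − 0.2·(70.56, 25) = (-8.232, -2.5)

(-8.232, -2.5)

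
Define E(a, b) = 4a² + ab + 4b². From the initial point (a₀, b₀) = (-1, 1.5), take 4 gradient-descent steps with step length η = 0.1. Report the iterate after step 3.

∇E = (8a + b, a + 8b)
(a₁, b₁) = (-1, 1.5) − 0.1·(-6.5, 11) = (-0.35, 0.4)
(a₂, b₂) = (-0.35, 0.4) − 0.1·(-2.4, 2.85) = (-0.11, 0.115)
(a₃, b₃) = (-0.11, 0.115) − 0.1·(-0.765, 0.81) = (-0.0335, 0.034)

(-0.0335, 0.034)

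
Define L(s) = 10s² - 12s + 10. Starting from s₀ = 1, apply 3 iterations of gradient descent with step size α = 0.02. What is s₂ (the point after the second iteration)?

0.744

L′(s) = 20s - 12
Step 1: L′(1) = 8; s₁ = 1 − 0.02·8 = 0.84
Step 2: L′(0.84) = 4.8; s₂ = 0.84 − 0.02·4.8 = 0.744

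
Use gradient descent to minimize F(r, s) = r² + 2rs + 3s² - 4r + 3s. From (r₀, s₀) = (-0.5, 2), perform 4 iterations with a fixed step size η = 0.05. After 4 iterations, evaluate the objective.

0.67268518

∇F = (2r + 2s - 4, 2r + 6s + 3)
(r₁, s₁) = (-0.5, 2) − 0.05·(-1, 14) = (-0.45, 1.3)
(r₂, s₂) = (-0.45, 1.3) − 0.05·(-2.3, 9.9) = (-0.335, 0.805)
(r₃, s₃) = (-0.335, 0.805) − 0.05·(-3.06, 7.16) = (-0.182, 0.447)
(r₄, s₄) = (-0.182, 0.447) − 0.05·(-3.47, 5.318) = (-0.0085, 0.1811)
F(-0.0085, 0.1811) = 0.67268518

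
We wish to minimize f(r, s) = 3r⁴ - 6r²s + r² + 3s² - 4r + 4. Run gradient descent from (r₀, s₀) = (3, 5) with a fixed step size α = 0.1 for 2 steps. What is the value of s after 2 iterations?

∇f = (12r³ - 12rs + 2r - 4, -6r² + 6s)
(r₁, s₁) = (3, 5) − 0.1·(146, -24) = (-11.6, 7.4)
(r₂, s₂) = (-11.6, 7.4) − 0.1·(-17727.872, -762.96) = (1761.1872, 83.696)
s = 83.696

83.696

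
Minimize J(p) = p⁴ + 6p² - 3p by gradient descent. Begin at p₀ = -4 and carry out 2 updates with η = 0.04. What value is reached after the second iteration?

-86.40056832

J′(p) = 4p³ + 12p - 3
Step 1: J′(-4) = -307; p₁ = -4 − 0.04·(-307) = 8.28
Step 2: J′(8.28) = 2367.014208; p₂ = 8.28 − 0.04·2367.014208 = -86.40056832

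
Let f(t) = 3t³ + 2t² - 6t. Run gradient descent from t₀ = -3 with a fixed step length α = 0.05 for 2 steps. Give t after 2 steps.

-21.640125

f′(t) = 9t² + 4t - 6
t₁ = -3 − 0.05·63 = -6.15
t₂ = -6.15 − 0.05·309.8025 = -21.640125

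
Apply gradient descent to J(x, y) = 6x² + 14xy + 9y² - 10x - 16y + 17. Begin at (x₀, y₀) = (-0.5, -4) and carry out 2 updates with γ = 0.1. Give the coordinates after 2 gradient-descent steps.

(-8.04, -12.18)

∇J = (12x + 14y - 10, 14x + 18y - 16)
Step 1: at (-0.5, -4), ∇J = (-72, -95) → (-0.5, -4) − 0.1·(-72, -95) = (6.7, 5.5)
Step 2: at (6.7, 5.5), ∇J = (147.4, 176.8) → (6.7, 5.5) − 0.1·(147.4, 176.8) = (-8.04, -12.18)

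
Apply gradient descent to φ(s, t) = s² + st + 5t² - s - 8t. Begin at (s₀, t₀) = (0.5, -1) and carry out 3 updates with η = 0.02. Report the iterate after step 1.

(0.52, -0.65)

∇φ = (2s + t - 1, s + 10t - 8)
(s₁, t₁) = (0.5, -1) − 0.02·(-1, -17.5) = (0.52, -0.65)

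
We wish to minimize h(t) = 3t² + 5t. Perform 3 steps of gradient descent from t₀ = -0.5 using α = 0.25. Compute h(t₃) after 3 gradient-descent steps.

h′(t) = 6t + 5
Step 1: h′(-0.5) = 2; t₁ = -0.5 − 0.25·2 = -1
Step 2: h′(-1) = -1; t₂ = -1 − 0.25·(-1) = -0.75
Step 3: h′(-0.75) = 0.5; t₃ = -0.75 − 0.25·0.5 = -0.875
h(-0.875) = -2.078125

-2.078125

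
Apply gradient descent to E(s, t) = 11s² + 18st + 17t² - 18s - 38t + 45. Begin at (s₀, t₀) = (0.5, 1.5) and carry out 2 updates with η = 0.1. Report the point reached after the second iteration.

(4.86, 8.18)

∇E = (22s + 18t - 18, 18s + 34t - 38)
Step 1: at (0.5, 1.5), ∇E = (20, 22) → (0.5, 1.5) − 0.1·(20, 22) = (-1.5, -0.7)
Step 2: at (-1.5, -0.7), ∇E = (-63.6, -88.8) → (-1.5, -0.7) − 0.1·(-63.6, -88.8) = (4.86, 8.18)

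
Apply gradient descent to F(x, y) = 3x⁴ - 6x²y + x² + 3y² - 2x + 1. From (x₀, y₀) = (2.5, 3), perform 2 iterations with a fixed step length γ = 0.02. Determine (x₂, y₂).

(0.88082824, 3.012012)

∇F = (12x³ - 12xy + 2x - 2, -6x² + 6y)
(x₁, y₁) = (2.5, 3) − 0.02·(100.5, -19.5) = (0.49, 3.39)
(x₂, y₂) = (0.49, 3.39) − 0.02·(-19.541412, 18.8994) = (0.88082824, 3.012012)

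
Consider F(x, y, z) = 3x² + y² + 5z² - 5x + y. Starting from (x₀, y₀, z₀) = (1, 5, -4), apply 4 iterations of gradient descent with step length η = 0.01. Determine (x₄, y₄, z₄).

∇F = (6x - 5, 2y + 1, 10z)
(x₁, y₁, z₁) = (1, 5, -4) − 0.01·(1, 11, -40) = (0.99, 4.89, -3.6)
(x₂, y₂, z₂) = (0.99, 4.89, -3.6) − 0.01·(0.94, 10.78, -36) = (0.9806, 4.7822, -3.24)
(x₃, y₃, z₃) = (0.9806, 4.7822, -3.24) − 0.01·(0.8836, 10.5644, -32.4) = (0.971764, 4.676556, -2.916)
(x₄, y₄, z₄) = (0.971764, 4.676556, -2.916) − 0.01·(0.830584, 10.353112, -29.16) = (0.96345816, 4.57302488, -2.6244)

(0.96345816, 4.57302488, -2.6244)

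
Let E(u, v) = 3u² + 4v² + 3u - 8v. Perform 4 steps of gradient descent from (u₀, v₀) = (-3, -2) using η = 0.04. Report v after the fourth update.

∇E = (6u + 3, 8v - 8)
Step 1: at (-3, -2), ∇E = (-15, -24) → (-3, -2) − 0.04·(-15, -24) = (-2.4, -1.04)
Step 2: at (-2.4, -1.04), ∇E = (-11.4, -16.32) → (-2.4, -1.04) − 0.04·(-11.4, -16.32) = (-1.944, -0.3872)
Step 3: at (-1.944, -0.3872), ∇E = (-8.664, -11.0976) → (-1.944, -0.3872) − 0.04·(-8.664, -11.0976) = (-1.59744, 0.056704)
Step 4: at (-1.59744, 0.056704), ∇E = (-6.58464, -7.546368) → (-1.59744, 0.056704) − 0.04·(-6.58464, -7.546368) = (-1.3340544, 0.35855872)
v = 0.35855872

0.35855872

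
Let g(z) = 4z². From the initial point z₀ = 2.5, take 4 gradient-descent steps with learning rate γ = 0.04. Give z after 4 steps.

g′(z) = 8z
Step 1: g′(2.5) = 20; z₁ = 2.5 − 0.04·20 = 1.7
Step 2: g′(1.7) = 13.6; z₂ = 1.7 − 0.04·13.6 = 1.156
Step 3: g′(1.156) = 9.248; z₃ = 1.156 − 0.04·9.248 = 0.78608
Step 4: g′(0.78608) = 6.28864; z₄ = 0.78608 − 0.04·6.28864 = 0.5345344

0.5345344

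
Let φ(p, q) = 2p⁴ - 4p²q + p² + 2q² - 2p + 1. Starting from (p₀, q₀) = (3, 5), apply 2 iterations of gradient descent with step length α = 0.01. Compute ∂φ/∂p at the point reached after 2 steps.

-5.010645532672

∇φ = (8p³ - 8pq + 2p - 2, -4p² + 4q)
(p₁, q₁) = (3, 5) − 0.01·(100, -16) = (2, 5.16)
(p₂, q₂) = (2, 5.16) − 0.01·(-16.56, 4.64) = (2.1656, 5.1136)
∂φ/∂p at (2.1656, 5.1136) = -5.010645532672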